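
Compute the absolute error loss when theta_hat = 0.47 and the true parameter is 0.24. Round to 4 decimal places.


L = |theta_hat - theta_true|
= |0.47 - 0.24| = 0.23

0.23


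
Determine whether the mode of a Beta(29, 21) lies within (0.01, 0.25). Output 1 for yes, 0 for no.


First find the mode: (a-1)/(a+b-2) = 0.5833
Is 0.5833 in (0.01, 0.25)? 0

0


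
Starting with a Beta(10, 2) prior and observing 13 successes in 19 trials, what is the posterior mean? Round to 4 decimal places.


Posterior parameters: alpha = 10 + 13 = 23
beta = 2 + 6 = 8
Posterior mean = alpha / (alpha + beta) = 23 / 31
= 0.7419

0.7419


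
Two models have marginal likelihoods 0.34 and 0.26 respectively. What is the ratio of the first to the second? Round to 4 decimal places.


Evidence ratio = 0.34 / 0.26
= 1.3077

1.3077


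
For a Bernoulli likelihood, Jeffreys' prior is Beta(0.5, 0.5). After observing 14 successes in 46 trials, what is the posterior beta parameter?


Jeffreys' prior for Bernoulli is Beta(0.5, 0.5).
Posterior is Beta(0.5 + k, 0.5 + n - k).
Posterior beta = 0.5 + (n - k) = 0.5 + 32 = 32.5

32.5


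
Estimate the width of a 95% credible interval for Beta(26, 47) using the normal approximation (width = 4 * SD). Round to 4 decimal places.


For Beta(a,b): Var = ab/((a+b)^2(a+b+1))
Var = 0.0031, SD = 0.0557
Approximate 95% CI width = 4 * 0.0557 = 0.2227

0.2227


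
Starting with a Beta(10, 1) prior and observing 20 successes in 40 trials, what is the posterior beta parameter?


Posterior beta = prior beta + failures
Failures = 40 - 20 = 20
beta_post = 1 + 20 = 21

21


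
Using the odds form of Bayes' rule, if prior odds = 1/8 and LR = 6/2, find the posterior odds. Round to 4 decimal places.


Bayes' rule in odds form: posterior odds = prior odds * LR
= (1 * 6) / (8 * 2)
= 6/16 = 0.375

0.375


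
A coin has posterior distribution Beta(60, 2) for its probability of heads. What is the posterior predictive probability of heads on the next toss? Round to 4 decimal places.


Posterior predictive = E[theta] = alpha/(alpha+beta)
= 60/62
= 0.9677

0.9677


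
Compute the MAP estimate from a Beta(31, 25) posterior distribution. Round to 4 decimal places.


MAP = mode of Beta distribution
= (alpha - 1)/(alpha + beta - 2)
= (31-1)/(31+25-2)
= 30/54 = 0.5556

0.5556


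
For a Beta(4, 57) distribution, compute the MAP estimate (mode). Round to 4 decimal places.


MAP = mode = (a-1)/(a+b-2)
= (4-1)/(4+57-2)
= 3/59 = 0.0508

0.0508


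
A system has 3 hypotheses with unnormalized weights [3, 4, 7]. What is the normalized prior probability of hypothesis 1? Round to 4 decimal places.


The normalized prior is the weight divided by the total.
Total weight = 14
P(H1) = 3 / 14 = 0.2143

0.2143


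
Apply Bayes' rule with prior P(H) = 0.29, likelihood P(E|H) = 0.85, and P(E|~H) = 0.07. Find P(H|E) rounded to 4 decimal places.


Step 1: Compute marginal P(E) = P(E|H)P(H) + P(E|~H)P(~H)
= 0.85*0.29 + 0.07*0.71 = 0.2962
Step 2: P(H|E) = P(E|H)P(H)/P(E) = 0.2465/0.2962
= 0.8322

0.8322


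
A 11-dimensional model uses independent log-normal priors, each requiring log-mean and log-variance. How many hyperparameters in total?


Per parameter: 2 (log-mean and log-variance).
Total = 11 * 2 = 22

22


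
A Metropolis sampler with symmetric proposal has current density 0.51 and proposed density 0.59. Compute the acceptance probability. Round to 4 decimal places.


For symmetric proposals, acceptance = min(1, pi(x*)/pi(x))
= min(1, 0.59/0.51)
= min(1, 1.1569) = 1.0

1.0


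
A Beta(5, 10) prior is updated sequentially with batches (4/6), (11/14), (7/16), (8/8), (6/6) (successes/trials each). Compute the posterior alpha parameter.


Sequential conjugate updating is equivalent to a single batch update.
Total successes across all batches = 36
alpha_posterior = alpha_prior + total_successes = 5 + 36
= 41

41


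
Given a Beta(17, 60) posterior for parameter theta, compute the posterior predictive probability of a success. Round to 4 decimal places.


For a Beta-Bernoulli model, the predictive probability is the mean:
P(success) = 17/(17+60) = 17/77 = 0.2208

0.2208


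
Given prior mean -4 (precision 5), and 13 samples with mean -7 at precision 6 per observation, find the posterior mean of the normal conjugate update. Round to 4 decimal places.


The posterior mean is a precision-weighted average of prior and data.
Post. prec. = 5 + 78 = 83
Post. mean = (-20 + -546)/83 = -566/83 = -6.8193

-6.8193


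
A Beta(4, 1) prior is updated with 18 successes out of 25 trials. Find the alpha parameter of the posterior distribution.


In the Beta-Binomial conjugate update:
alpha_post = alpha_prior + successes
= 4 + 18
= 22

22


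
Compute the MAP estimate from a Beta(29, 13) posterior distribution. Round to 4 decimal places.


MAP = mode of Beta distribution
= (alpha - 1)/(alpha + beta - 2)
= (29-1)/(29+13-2)
= 28/40 = 0.7

0.7


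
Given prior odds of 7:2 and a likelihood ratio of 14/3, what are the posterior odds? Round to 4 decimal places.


Posterior odds = prior odds * LR
Prior odds = 7/2 = 3.5
LR = 14/3 = 4.6667
Posterior odds = 3.5 * 4.6667 = 16.3333

16.3333


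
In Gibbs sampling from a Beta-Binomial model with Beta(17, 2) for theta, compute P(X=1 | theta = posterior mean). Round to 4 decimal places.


Posterior mean = alpha/(alpha+beta) = 17/19 = 0.8947
P(X=1|theta=mean) = theta = 0.8947

0.8947


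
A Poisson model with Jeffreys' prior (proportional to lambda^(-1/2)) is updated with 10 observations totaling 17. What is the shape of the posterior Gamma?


Posterior = Gamma(0.5 + S, n)
= Gamma(0.5 + 17, 10)
Posterior shape = 0.5 + S = 0.5 + 17 = 17.5

17.5


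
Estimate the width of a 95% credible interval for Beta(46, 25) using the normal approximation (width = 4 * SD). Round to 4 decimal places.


For Beta(a,b): Var = ab/((a+b)^2(a+b+1))
Var = 0.0032, SD = 0.0563
Approximate 95% CI width = 4 * 0.0563 = 0.2252

0.2252


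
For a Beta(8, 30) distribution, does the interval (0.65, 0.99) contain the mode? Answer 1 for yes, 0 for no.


Mode of Beta(a,b) = (a-1)/(a+b-2)
= (8-1)/(8+30-2) = 0.1944
Check: 0.65 <= 0.1944 <= 0.99?
Result: 0

0


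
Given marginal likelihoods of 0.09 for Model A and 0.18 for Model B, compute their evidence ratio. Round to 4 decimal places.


Ratio = ML(A) / ML(B) = 0.09/0.18
= 0.5

0.5


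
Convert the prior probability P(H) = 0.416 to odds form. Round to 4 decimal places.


P(not H) = 1 - 0.416 = 0.584
Odds = 0.416 / 0.584 = 0.7123

0.7123


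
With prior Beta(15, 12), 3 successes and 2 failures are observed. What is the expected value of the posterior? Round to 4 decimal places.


Posterior = Beta(18, 14)
E[theta] = alpha/(alpha+beta)
= 18/32 = 0.5625

0.5625


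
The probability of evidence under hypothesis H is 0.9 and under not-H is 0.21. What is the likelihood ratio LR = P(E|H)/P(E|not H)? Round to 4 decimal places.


LR = 0.9 / 0.21
= 4.2857

4.2857


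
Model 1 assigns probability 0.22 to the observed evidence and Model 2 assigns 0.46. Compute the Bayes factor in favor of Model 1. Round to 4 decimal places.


BF = P(data|M1) / P(data|M2)
= 0.22 / 0.46 = 0.4783

0.4783


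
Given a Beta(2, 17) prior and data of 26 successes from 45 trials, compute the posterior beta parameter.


Number of failures = 45 - 26 = 19
Posterior beta = 17 + 19 = 36

36


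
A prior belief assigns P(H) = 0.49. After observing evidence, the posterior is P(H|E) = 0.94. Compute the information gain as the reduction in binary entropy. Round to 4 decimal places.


H(prior) = -0.49*log2(0.49) - 0.51*log2(0.51)
= 0.9997
H(post) = -0.94*log2(0.94) - 0.06*log2(0.06)
= 0.3274
IG = 0.9997 - 0.3274 = 0.6723

0.6723


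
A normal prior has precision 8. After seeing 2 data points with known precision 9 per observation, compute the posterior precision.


In the conjugate normal model, precisions add:
tau_posterior = tau_prior + n * tau_data
= 8 + 2*9 = 26

26


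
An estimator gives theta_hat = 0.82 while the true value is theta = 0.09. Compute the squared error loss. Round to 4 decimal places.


The squared error loss is (theta_hat - theta)^2
= (0.82 - 0.09)^2
= (0.73)^2 = 0.5329

0.5329


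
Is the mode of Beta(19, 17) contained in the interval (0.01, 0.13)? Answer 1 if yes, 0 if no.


Mode = (a-1)/(a+b-2) = 18/34 = 0.5294
Interval: (0.01, 0.13)
Contains mode? 0

0


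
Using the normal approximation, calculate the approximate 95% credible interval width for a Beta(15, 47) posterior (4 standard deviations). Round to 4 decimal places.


Var(Beta) = 15*47/(62^2 * 63) = 0.0029
SD = 0.054
Width ~ 4*SD = 0.2158

0.2158


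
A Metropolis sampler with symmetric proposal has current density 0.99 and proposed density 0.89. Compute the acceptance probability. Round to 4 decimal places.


For symmetric proposals, acceptance = min(1, pi(x*)/pi(x))
= min(1, 0.89/0.99)
= min(1, 0.899) = 0.899

0.899


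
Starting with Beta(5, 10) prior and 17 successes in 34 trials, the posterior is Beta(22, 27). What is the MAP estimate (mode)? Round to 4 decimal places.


The mode of Beta(a, b) when a > 1 and b > 1 is (a-1)/(a+b-2)
= (22 - 1) / (22 + 27 - 2)
= 21 / 47
= 0.4468

0.4468


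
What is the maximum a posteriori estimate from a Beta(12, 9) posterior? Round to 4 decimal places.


The MAP estimate equals the mode of the distribution.
Mode of Beta(a,b) = (a-1)/(a+b-2)
= 11/19
= 0.5789

0.5789


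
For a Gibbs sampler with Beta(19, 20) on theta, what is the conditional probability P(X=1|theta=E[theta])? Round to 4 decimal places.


E[theta] = 19/(19+20) = 0.4872
P(X=1|theta) = theta = 0.4872

0.4872


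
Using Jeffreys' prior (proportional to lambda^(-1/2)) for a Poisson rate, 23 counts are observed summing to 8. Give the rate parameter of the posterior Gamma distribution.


Conjugate update: Gamma(prior_shape + S, prior_rate + n).
Prior shape = 0.5, prior rate = 0.
Posterior rate = 0 + n = 23

23.0


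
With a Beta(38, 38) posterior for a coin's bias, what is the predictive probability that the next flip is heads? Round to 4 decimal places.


The predictive probability equals the posterior mean.
P(next = heads) = alpha / (alpha + beta)
= 38 / 76 = 0.5

0.5


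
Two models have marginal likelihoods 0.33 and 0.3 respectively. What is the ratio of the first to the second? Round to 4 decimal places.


Evidence ratio = 0.33 / 0.3
= 1.1

1.1


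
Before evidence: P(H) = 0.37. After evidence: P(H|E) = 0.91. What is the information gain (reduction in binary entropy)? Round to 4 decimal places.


Prior entropy = 0.9507
Posterior entropy = 0.4365
Information gain = 0.9507 - 0.4365 = 0.5142

0.5142


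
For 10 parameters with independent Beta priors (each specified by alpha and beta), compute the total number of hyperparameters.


A Beta prior has 2 hyperparameters per parameter.
Total = 10 * 2 = 20

20


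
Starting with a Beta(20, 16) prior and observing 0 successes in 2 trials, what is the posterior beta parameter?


Posterior beta = prior beta + failures
Failures = 2 - 0 = 2
beta_post = 16 + 2 = 18

18


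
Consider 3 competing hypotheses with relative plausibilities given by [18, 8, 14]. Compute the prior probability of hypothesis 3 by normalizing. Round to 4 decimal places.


Sum of weights = 18 + 8 + 14 = 40
Normalized prior for H3 = 14 / 40
= 0.35

0.35


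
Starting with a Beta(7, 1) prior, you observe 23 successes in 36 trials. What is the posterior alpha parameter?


For a Beta-Binomial conjugate model:
Posterior alpha = prior alpha + number of successes
= 7 + 23 = 30

30


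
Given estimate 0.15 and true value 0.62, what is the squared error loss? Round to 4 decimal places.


Squared error = (estimate - true)^2
Difference = -0.47
Loss = -0.47^2 = 0.2209

0.2209


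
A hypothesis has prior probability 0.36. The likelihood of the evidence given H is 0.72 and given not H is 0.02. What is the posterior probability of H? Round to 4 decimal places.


Using Bayes' theorem:
P(E) = 0.36 * 0.72 + 0.64 * 0.02
P(E) = 0.272
P(H|E) = (0.36 * 0.72) / 0.272 = 0.9529

0.9529


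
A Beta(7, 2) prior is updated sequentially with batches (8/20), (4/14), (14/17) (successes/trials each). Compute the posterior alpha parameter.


Sequential conjugate updating is equivalent to a single batch update.
Total successes across all batches = 26
alpha_posterior = alpha_prior + total_successes = 7 + 26
= 33

33


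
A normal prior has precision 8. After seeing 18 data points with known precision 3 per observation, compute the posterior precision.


In the conjugate normal model, precisions add:
tau_posterior = tau_prior + n * tau_data
= 8 + 18*3 = 62

62


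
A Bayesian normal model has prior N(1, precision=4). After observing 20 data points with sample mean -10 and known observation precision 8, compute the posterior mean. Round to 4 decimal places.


Posterior mean = (prior_precision * prior_mean + n * data_precision * data_mean) / (prior_precision + n * data_precision)
Numerator = 4*1 + 20*8*-10 = -1596
Denominator = 4 + 20*8 = 164
Posterior mean = -9.7317

-9.7317


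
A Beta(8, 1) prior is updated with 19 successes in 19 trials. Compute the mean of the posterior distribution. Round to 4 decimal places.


After update: Beta(27, 1)
Mean = 27 / (27 + 1) = 27 / 28
= 0.9643

0.9643


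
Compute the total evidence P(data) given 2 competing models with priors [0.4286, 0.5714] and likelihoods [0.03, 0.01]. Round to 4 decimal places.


Marginal likelihood = sum P(model_i) * P(data|model_i)
Model 1: 0.4286 * 0.03 = 0.0129
Model 2: 0.5714 * 0.01 = 0.0057
Total = 0.0186

0.0186


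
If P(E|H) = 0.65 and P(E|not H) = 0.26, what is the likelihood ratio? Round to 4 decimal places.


Likelihood ratio = P(E|H) / P(E|not H)
= 0.65 / 0.26
= 2.5

2.5


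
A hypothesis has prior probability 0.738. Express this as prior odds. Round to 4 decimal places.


Odds = P(H) / P(not H) = 0.738 / 0.262
= 2.8168

2.8168


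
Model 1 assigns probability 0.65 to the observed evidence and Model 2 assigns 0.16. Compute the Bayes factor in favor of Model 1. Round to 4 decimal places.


BF = P(data|M1) / P(data|M2)
= 0.65 / 0.16 = 4.0625

4.0625


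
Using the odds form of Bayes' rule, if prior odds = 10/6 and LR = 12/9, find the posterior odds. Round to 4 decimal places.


Bayes' rule in odds form: posterior odds = prior odds * LR
= (10 * 12) / (6 * 9)
= 120/54 = 2.2222

2.2222


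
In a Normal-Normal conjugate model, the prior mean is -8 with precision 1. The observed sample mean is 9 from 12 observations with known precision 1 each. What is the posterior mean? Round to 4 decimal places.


Posterior precision = tau0 + n*tau = 1 + 12*1 = 13
Posterior mean = (tau0*mu0 + n*tau*xbar) / posterior_precision
= (1*-8 + 12*1*9) / 13
= 100 / 13 = 7.6923

7.6923


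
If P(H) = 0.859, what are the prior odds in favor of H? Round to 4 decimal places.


Prior odds = P(H) / (1 - P(H))
= 0.859 / 0.141
= 6.0922

6.0922


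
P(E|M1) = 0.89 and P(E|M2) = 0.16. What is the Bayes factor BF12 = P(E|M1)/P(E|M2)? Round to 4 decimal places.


Bayes factor BF12 = P(E|M1) / P(E|M2)
= 0.89 / 0.16
= 5.5625

5.5625


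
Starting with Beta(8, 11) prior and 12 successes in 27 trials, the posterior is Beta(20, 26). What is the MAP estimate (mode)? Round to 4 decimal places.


The mode of Beta(a, b) when a > 1 and b > 1 is (a-1)/(a+b-2)
= (20 - 1) / (20 + 26 - 2)
= 19 / 44
= 0.4318

0.4318


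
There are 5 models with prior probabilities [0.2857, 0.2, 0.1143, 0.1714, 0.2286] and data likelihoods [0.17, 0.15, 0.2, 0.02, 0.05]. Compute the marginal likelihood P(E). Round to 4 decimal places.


P(E) = sum over models of P(M_i) * P(E|M_i)
= 0.2857*0.17 + 0.2*0.15 + 0.1143*0.2 + 0.1714*0.02 + 0.2286*0.05
= 0.1163

0.1163


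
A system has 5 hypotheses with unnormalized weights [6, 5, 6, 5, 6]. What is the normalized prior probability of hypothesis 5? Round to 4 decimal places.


The normalized prior is the weight divided by the total.
Total weight = 28
P(H5) = 6 / 28 = 0.2143

0.2143


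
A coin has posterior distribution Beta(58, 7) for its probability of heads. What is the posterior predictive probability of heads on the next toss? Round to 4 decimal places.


Posterior predictive = E[theta] = alpha/(alpha+beta)
= 58/65
= 0.8923

0.8923


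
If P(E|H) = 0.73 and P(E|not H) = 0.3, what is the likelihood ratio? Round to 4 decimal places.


Likelihood ratio = P(E|H) / P(E|not H)
= 0.73 / 0.3
= 2.4333

2.4333


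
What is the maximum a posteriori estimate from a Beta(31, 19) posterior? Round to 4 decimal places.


The MAP estimate equals the mode of the distribution.
Mode of Beta(a,b) = (a-1)/(a+b-2)
= 30/48
= 0.625

0.625


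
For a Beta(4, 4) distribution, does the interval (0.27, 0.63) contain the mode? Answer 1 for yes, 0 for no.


Mode of Beta(a,b) = (a-1)/(a+b-2)
= (4-1)/(4+4-2) = 0.5
Check: 0.27 <= 0.5 <= 0.63?
Result: 1

1


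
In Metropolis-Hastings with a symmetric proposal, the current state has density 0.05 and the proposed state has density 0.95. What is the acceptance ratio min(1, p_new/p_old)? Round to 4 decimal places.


Ratio = p_new / p_old = 0.95 / 0.05 = 19.0
Acceptance = min(1, 19.0) = 1.0

1.0


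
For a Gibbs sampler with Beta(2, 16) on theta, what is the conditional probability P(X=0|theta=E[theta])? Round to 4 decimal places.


E[theta] = 2/(2+16) = 0.1111
P(X=0|theta) = 1 - theta = 0.8889

0.8889


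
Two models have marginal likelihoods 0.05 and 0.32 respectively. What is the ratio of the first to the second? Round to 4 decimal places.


Evidence ratio = 0.05 / 0.32
= 0.1562

0.1562


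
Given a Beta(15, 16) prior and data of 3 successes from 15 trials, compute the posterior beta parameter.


Number of failures = 15 - 3 = 12
Posterior beta = 16 + 12 = 28

28


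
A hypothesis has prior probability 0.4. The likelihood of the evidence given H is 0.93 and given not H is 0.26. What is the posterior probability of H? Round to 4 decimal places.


Using Bayes' theorem:
P(E) = 0.4 * 0.93 + 0.6 * 0.26
P(E) = 0.528
P(H|E) = (0.4 * 0.93) / 0.528 = 0.7045

0.7045


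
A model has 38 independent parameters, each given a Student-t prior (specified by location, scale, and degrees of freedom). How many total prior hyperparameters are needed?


Each Student-t prior needs 3 hyperparameters (location, scale, and degrees of freedom).
Total = 3 * 38 = 114

114


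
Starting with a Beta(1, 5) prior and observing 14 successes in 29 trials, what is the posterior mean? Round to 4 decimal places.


Posterior parameters: alpha = 1 + 14 = 15
beta = 5 + 15 = 20
Posterior mean = alpha / (alpha + beta) = 15 / 35
= 0.4286

0.4286


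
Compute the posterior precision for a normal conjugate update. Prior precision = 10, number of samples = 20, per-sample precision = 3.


tau_post = tau_0 + n * tau
= 10 + 20 * 3 = 70

70


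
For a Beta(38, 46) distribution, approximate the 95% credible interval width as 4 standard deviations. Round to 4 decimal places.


Variance of Beta(a,b) = ab / ((a+b)^2 * (a+b+1))
= 38*46 / ((84)^2 * 85)
= 0.0029
SD = sqrt(0.0029) = 0.054
Width = 4 * SD = 0.2159

0.2159


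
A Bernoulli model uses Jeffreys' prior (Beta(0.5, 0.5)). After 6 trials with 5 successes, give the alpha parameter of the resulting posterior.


Posterior = Beta(prior_alpha + successes, prior_beta + failures)
= Beta(0.5 + 5, 0.5 + 1)
Posterior alpha = 0.5 + k = 0.5 + 5 = 5.5

5.5


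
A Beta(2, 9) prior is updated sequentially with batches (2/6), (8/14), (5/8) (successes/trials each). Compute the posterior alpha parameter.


Sequential conjugate updating is equivalent to a single batch update.
Total successes across all batches = 15
alpha_posterior = alpha_prior + total_successes = 2 + 15
= 17

17


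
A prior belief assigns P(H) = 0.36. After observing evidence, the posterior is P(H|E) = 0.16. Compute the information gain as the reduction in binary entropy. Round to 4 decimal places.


H(prior) = -0.36*log2(0.36) - 0.64*log2(0.64)
= 0.9427
H(post) = -0.16*log2(0.16) - 0.84*log2(0.84)
= 0.6343
IG = 0.9427 - 0.6343 = 0.3084

0.3084


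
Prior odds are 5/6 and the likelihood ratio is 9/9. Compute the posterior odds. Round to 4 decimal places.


Posterior odds = prior odds * likelihood ratio
= (5/6) * (9/9)
= 45 / 54
= 0.8333

0.8333


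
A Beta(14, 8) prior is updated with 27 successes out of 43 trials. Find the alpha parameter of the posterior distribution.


In the Beta-Binomial conjugate update:
alpha_post = alpha_prior + successes
= 14 + 27
= 41

41


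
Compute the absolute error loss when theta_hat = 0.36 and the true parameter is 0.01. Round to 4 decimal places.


L = |theta_hat - theta_true|
= |0.36 - 0.01| = 0.35

0.35


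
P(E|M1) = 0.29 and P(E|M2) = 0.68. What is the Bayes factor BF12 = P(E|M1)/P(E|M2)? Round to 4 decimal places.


Bayes factor BF12 = P(E|M1) / P(E|M2)
= 0.29 / 0.68
= 0.4265

0.4265


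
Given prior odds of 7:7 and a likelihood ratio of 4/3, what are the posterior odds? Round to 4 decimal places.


Posterior odds = prior odds * LR
Prior odds = 7/7 = 1.0
LR = 4/3 = 1.3333
Posterior odds = 1.0 * 1.3333 = 1.3333

1.3333


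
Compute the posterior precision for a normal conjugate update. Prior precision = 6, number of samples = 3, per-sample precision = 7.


tau_post = tau_0 + n * tau
= 6 + 3 * 7 = 27

27


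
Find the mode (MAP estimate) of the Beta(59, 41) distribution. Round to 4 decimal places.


For Beta(a,b) with a,b > 1:
Mode = (a-1)/(a+b-2) = (59-1)/(100-2)
= 58/98 = 0.5918

0.5918


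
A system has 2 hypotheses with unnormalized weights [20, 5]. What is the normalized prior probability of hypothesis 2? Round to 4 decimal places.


The normalized prior is the weight divided by the total.
Total weight = 25
P(H2) = 5 / 25 = 0.2

0.2


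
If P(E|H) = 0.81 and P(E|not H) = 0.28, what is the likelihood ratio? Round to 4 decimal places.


Likelihood ratio = P(E|H) / P(E|not H)
= 0.81 / 0.28
= 2.8929

2.8929


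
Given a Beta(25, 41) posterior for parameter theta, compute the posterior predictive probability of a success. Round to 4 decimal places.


For a Beta-Bernoulli model, the predictive probability is the mean:
P(success) = 25/(25+41) = 25/66 = 0.3788

0.3788


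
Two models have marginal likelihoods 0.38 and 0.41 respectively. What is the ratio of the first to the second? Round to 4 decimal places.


Evidence ratio = 0.38 / 0.41
= 0.9268

0.9268


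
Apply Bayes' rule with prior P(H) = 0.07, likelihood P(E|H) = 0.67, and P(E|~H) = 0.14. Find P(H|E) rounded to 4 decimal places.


Step 1: Compute marginal P(E) = P(E|H)P(H) + P(E|~H)P(~H)
= 0.67*0.07 + 0.14*0.93 = 0.1771
Step 2: P(H|E) = P(E|H)P(H)/P(E) = 0.0469/0.1771
= 0.2648

0.2648


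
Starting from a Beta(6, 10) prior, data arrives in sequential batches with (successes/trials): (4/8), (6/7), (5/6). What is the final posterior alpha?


In sequential Bayesian updating, we sum all successes.
Total successes = 15
Final alpha = 6 + 15 = 21

21


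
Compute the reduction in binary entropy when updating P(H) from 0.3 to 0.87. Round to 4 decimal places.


H_before = -p*log2(p) - (1-p)*log2(1-p) for p=0.3: 0.8813
H_after for p=0.87: 0.5574
Reduction = 0.8813 - 0.5574 = 0.3239

0.3239


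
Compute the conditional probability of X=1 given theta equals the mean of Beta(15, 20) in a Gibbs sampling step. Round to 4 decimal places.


Mean of Beta(15, 20) = 0.4286
P(X=1 | theta=0.4286) = 0.4286

0.4286


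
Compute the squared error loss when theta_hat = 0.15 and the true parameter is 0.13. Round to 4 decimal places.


L = (theta_hat - theta_true)^2
= (0.15 - 0.13)^2
= 0.02^2 = 0.0004

0.0004


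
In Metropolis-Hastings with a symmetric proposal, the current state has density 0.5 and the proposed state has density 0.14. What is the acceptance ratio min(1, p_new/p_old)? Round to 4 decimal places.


Ratio = p_new / p_old = 0.14 / 0.5 = 0.28
Acceptance = min(1, 0.28) = 0.28

0.28


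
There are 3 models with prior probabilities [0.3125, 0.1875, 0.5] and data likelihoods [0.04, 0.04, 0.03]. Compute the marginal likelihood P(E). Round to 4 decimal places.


P(E) = sum over models of P(M_i) * P(E|M_i)
= 0.3125*0.04 + 0.1875*0.04 + 0.5*0.03
= 0.035

0.035


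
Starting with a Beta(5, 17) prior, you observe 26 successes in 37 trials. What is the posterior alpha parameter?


For a Beta-Binomial conjugate model:
Posterior alpha = prior alpha + number of successes
= 5 + 26 = 31

31


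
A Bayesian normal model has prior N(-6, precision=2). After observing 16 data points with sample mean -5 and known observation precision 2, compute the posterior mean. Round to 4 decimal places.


Posterior mean = (prior_precision * prior_mean + n * data_precision * data_mean) / (prior_precision + n * data_precision)
Numerator = 2*-6 + 16*2*-5 = -172
Denominator = 2 + 16*2 = 34
Posterior mean = -5.0588

-5.0588


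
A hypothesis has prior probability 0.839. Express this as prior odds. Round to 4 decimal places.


Odds = P(H) / P(not H) = 0.839 / 0.161
= 5.2112

5.2112


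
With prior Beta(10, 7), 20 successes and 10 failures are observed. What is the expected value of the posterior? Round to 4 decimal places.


Posterior = Beta(30, 17)
E[theta] = alpha/(alpha+beta)
= 30/47 = 0.6383

0.6383


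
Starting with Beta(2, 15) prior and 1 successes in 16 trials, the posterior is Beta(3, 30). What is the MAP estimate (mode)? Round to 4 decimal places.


The mode of Beta(a, b) when a > 1 and b > 1 is (a-1)/(a+b-2)
= (3 - 1) / (3 + 30 - 2)
= 2 / 31
= 0.0645

0.0645


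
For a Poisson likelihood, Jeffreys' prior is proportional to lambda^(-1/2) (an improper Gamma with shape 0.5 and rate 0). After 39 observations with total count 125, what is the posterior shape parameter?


Jeffreys' prior for Poisson is proportional to lambda^(-1/2).
Posterior is Gamma(0.5 + S, 0 + n) = Gamma(0.5 + 125, 39).
Posterior shape = 0.5 + S = 0.5 + 125 = 125.5

125.5


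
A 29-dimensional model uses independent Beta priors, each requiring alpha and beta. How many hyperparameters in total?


Per parameter: 2 (alpha and beta).
Total = 29 * 2 = 58

58


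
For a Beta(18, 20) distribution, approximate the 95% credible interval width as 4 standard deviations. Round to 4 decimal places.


Variance of Beta(a,b) = ab / ((a+b)^2 * (a+b+1))
= 18*20 / ((38)^2 * 39)
= 0.0064
SD = sqrt(0.0064) = 0.08
Width = 4 * SD = 0.3198

0.3198


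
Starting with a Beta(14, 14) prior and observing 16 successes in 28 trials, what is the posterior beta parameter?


Posterior beta = prior beta + failures
Failures = 28 - 16 = 12
beta_post = 14 + 12 = 26

26


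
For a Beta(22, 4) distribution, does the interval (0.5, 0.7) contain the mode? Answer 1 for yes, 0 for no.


Mode of Beta(a,b) = (a-1)/(a+b-2)
= (22-1)/(22+4-2) = 0.875
Check: 0.5 <= 0.875 <= 0.7?
Result: 0

0


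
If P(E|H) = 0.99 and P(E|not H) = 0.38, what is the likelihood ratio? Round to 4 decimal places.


Likelihood ratio = P(E|H) / P(E|not H)
= 0.99 / 0.38
= 2.6053

2.6053


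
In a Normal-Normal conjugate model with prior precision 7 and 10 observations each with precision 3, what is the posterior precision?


Posterior precision = prior precision + n * observation precision
= 7 + 10 * 3
= 7 + 30 = 37

37


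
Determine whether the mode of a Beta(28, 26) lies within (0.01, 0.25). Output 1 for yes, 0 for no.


First find the mode: (a-1)/(a+b-2) = 0.5192
Is 0.5192 in (0.01, 0.25)? 0

0


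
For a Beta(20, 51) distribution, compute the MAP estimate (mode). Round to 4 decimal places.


MAP = mode = (a-1)/(a+b-2)
= (20-1)/(20+51-2)
= 19/69 = 0.2754

0.2754


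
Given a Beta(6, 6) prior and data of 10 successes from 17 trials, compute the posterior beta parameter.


Number of failures = 17 - 10 = 7
Posterior beta = 6 + 7 = 13

13


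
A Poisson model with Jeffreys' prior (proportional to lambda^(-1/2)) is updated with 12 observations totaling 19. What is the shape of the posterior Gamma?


Posterior = Gamma(0.5 + S, n)
= Gamma(0.5 + 19, 12)
Posterior shape = 0.5 + S = 0.5 + 19 = 19.5

19.5


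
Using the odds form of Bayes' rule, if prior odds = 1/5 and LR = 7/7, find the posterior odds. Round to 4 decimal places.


Bayes' rule in odds form: posterior odds = prior odds * LR
= (1 * 7) / (5 * 7)
= 7/35 = 0.2

0.2


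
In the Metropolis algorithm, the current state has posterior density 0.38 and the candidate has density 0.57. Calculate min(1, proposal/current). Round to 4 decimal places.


Ratio = 0.57/0.38 = 1.5
Acceptance probability = min(1, 1.5)
= 1.0

1.0


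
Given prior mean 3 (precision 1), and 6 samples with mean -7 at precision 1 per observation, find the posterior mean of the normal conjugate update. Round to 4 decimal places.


The posterior mean is a precision-weighted average of prior and data.
Post. prec. = 1 + 6 = 7
Post. mean = (3 + -42)/7 = -39/7 = -5.5714

-5.5714


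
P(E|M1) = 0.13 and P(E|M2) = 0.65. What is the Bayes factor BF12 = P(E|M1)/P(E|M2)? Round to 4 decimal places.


Bayes factor BF12 = P(E|M1) / P(E|M2)
= 0.13 / 0.65
= 0.2

0.2


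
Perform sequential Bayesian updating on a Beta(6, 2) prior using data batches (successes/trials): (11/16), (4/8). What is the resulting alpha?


Accumulate successes: 15
Posterior alpha = prior alpha + sum of successes
= 6 + 15 = 21

21


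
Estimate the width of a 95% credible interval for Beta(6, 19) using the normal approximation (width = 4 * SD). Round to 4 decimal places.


For Beta(a,b): Var = ab/((a+b)^2(a+b+1))
Var = 0.007, SD = 0.0838
Approximate 95% CI width = 4 * 0.0838 = 0.335

0.335


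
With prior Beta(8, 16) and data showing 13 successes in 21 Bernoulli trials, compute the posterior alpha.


Conjugate update: alpha_posterior = alpha_prior + k
= 8 + 13 = 21

21


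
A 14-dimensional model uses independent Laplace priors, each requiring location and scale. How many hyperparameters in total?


Per parameter: 2 (location and scale).
Total = 14 * 2 = 28

28


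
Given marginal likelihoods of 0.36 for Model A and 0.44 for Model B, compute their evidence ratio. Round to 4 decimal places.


Ratio = ML(A) / ML(B) = 0.36/0.44
= 0.8182

0.8182


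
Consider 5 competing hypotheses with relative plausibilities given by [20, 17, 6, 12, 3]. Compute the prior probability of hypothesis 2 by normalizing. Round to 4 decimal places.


Sum of weights = 20 + 17 + 6 + 12 + 3 = 58
Normalized prior for H2 = 17 / 58
= 0.2931

0.2931


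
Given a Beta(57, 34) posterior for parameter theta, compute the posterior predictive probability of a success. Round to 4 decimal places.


For a Beta-Bernoulli model, the predictive probability is the mean:
P(success) = 57/(57+34) = 57/91 = 0.6264

0.6264


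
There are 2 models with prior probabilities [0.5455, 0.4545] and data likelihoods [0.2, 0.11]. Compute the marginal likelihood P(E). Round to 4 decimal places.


P(E) = sum over models of P(M_i) * P(E|M_i)
= 0.5455*0.2 + 0.4545*0.11
= 0.1591

0.1591


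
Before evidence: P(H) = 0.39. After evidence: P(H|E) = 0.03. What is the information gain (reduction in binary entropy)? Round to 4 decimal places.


Prior entropy = 0.9648
Posterior entropy = 0.1944
Information gain = 0.9648 - 0.1944 = 0.7704

0.7704


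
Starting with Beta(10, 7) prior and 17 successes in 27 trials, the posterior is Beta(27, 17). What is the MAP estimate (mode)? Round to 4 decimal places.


The mode of Beta(a, b) when a > 1 and b > 1 is (a-1)/(a+b-2)
= (27 - 1) / (27 + 17 - 2)
= 26 / 42
= 0.619

0.619


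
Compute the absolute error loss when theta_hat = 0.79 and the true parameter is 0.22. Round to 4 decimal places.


L = |theta_hat - theta_true|
= |0.79 - 0.22| = 0.57

0.57


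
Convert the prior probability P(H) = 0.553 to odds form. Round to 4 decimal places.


P(not H) = 1 - 0.553 = 0.447
Odds = 0.553 / 0.447 = 1.2371

1.2371


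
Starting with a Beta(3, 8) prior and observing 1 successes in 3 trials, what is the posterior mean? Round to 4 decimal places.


Posterior parameters: alpha = 3 + 1 = 4
beta = 8 + 2 = 10
Posterior mean = alpha / (alpha + beta) = 4 / 14
= 0.2857

0.2857


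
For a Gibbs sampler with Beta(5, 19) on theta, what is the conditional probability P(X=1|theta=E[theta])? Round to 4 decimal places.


E[theta] = 5/(5+19) = 0.2083
P(X=1|theta) = theta = 0.2083

0.2083


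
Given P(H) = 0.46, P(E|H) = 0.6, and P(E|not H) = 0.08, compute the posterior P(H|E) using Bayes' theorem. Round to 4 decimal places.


By Bayes' theorem: P(H|E) = P(E|H)*P(H) / P(E)
P(E) = P(E|H)*P(H) + P(E|not H)*P(not H)
P(E) = 0.6*0.46 + 0.08*0.54 = 0.3192
P(H|E) = 0.6*0.46 / 0.3192 = 0.8647

0.8647


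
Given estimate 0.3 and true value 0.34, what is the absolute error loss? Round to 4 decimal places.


Absolute error = |estimate - true|
= |-0.04| = 0.04

0.04


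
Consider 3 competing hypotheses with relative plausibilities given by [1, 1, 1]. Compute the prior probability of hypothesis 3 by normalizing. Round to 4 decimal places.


Sum of weights = 1 + 1 + 1 = 3
Normalized prior for H3 = 1 / 3
= 0.3333

0.3333


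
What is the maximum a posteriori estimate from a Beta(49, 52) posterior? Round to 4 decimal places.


The MAP estimate equals the mode of the distribution.
Mode of Beta(a,b) = (a-1)/(a+b-2)
= 48/99
= 0.4848

0.4848


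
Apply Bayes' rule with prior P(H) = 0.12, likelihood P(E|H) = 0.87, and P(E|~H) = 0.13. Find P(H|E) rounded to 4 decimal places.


Step 1: Compute marginal P(E) = P(E|H)P(H) + P(E|~H)P(~H)
= 0.87*0.12 + 0.13*0.88 = 0.2188
Step 2: P(H|E) = P(E|H)P(H)/P(E) = 0.1044/0.2188
= 0.4771

0.4771


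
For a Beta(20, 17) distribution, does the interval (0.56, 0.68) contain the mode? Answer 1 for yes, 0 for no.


Mode of Beta(a,b) = (a-1)/(a+b-2)
= (20-1)/(20+17-2) = 0.5429
Check: 0.56 <= 0.5429 <= 0.68?
Result: 0

0


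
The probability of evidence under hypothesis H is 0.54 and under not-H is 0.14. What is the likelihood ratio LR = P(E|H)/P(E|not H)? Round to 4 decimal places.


LR = 0.54 / 0.14
= 3.8571

3.8571


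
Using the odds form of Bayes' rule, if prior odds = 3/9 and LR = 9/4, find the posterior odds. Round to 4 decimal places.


Bayes' rule in odds form: posterior odds = prior odds * LR
= (3 * 9) / (9 * 4)
= 27/36 = 0.75

0.75


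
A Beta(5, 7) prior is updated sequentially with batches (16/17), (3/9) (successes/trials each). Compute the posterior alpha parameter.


Sequential conjugate updating is equivalent to a single batch update.
Total successes across all batches = 19
alpha_posterior = alpha_prior + total_successes = 5 + 19
= 24

24


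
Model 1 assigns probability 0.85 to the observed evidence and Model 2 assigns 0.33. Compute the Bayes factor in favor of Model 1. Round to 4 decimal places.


BF = P(data|M1) / P(data|M2)
= 0.85 / 0.33 = 2.5758

2.5758


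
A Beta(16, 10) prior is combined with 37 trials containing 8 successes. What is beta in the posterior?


In conjugate updating:
beta_posterior = beta_prior + (n - k)
= 10 + (37 - 8)
= 10 + 29 = 39

39


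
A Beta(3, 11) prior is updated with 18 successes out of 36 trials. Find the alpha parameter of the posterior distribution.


In the Beta-Binomial conjugate update:
alpha_post = alpha_prior + successes
= 3 + 18
= 21

21


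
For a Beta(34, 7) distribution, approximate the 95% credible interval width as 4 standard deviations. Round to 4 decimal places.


Variance of Beta(a,b) = ab / ((a+b)^2 * (a+b+1))
= 34*7 / ((41)^2 * 42)
= 0.0034
SD = sqrt(0.0034) = 0.0581
Width = 4 * SD = 0.2322

0.2322


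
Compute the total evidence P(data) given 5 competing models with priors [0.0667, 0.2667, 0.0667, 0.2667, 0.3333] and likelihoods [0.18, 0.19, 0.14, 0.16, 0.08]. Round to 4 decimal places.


Marginal likelihood = sum P(model_i) * P(data|model_i)
Model 1: 0.0667 * 0.18 = 0.012
Model 2: 0.2667 * 0.19 = 0.0507
Model 3: 0.0667 * 0.14 = 0.0093
Model 4: 0.2667 * 0.16 = 0.0427
Model 5: 0.3333 * 0.08 = 0.0267
Total = 0.1414

0.1414


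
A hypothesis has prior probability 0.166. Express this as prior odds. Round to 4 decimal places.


Odds = P(H) / P(not H) = 0.166 / 0.834
= 0.199

0.199


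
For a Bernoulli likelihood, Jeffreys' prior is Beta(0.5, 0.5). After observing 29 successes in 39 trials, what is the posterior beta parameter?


Jeffreys' prior for Bernoulli is Beta(0.5, 0.5).
Posterior is Beta(0.5 + k, 0.5 + n - k).
Posterior beta = 0.5 + (n - k) = 0.5 + 10 = 10.5

10.5


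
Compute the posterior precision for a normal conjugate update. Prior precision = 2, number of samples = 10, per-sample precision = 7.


tau_post = tau_0 + n * tau
= 2 + 10 * 7 = 72

72


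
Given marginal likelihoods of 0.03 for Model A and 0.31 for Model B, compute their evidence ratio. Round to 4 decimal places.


Ratio = ML(A) / ML(B) = 0.03/0.31
= 0.0968

0.0968


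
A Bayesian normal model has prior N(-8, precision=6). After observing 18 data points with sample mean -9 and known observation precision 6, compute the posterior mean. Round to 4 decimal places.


Posterior mean = (prior_precision * prior_mean + n * data_precision * data_mean) / (prior_precision + n * data_precision)
Numerator = 6*-8 + 18*6*-9 = -1020
Denominator = 6 + 18*6 = 114
Posterior mean = -8.9474

-8.9474


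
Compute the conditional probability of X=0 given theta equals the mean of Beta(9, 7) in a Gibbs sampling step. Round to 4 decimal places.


Mean of Beta(9, 7) = 0.5625
P(X=0 | theta=0.5625) = 0.4375

0.4375


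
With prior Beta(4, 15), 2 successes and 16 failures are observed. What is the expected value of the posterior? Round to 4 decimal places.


Posterior = Beta(6, 31)
E[theta] = alpha/(alpha+beta)
= 6/37 = 0.1622

0.1622


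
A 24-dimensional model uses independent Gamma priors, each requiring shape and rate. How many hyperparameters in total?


Per parameter: 2 (shape and rate).
Total = 24 * 2 = 48

48


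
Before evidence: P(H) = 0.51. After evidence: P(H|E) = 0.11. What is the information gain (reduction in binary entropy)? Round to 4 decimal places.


Prior entropy = 0.9997
Posterior entropy = 0.4999
Information gain = 0.9997 - 0.4999 = 0.4998

0.4998


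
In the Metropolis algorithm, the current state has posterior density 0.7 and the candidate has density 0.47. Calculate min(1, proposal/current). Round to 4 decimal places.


Ratio = 0.47/0.7 = 0.6714
Acceptance probability = min(1, 0.6714)
= 0.6714

0.6714


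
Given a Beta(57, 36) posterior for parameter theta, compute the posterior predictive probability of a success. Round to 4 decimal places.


For a Beta-Bernoulli model, the predictive probability is the mean:
P(success) = 57/(57+36) = 57/93 = 0.6129

0.6129


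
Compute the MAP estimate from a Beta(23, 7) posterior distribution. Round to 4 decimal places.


MAP = mode of Beta distribution
= (alpha - 1)/(alpha + beta - 2)
= (23-1)/(23+7-2)
= 22/28 = 0.7857

0.7857


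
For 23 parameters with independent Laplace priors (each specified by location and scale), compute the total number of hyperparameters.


A Laplace prior has 2 hyperparameters per parameter.
Total = 23 * 2 = 46

46


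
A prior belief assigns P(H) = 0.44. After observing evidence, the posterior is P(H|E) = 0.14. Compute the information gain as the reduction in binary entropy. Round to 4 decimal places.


H(prior) = -0.44*log2(0.44) - 0.56*log2(0.56)
= 0.9896
H(post) = -0.14*log2(0.14) - 0.86*log2(0.86)
= 0.5842
IG = 0.9896 - 0.5842 = 0.4053

0.4053
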